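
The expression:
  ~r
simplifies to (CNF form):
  ~r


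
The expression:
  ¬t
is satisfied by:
  {t: False}


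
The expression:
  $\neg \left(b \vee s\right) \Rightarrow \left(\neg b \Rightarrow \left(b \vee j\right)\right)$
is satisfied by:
  {b: True, s: True, j: True}
  {b: True, s: True, j: False}
  {b: True, j: True, s: False}
  {b: True, j: False, s: False}
  {s: True, j: True, b: False}
  {s: True, j: False, b: False}
  {j: True, s: False, b: False}


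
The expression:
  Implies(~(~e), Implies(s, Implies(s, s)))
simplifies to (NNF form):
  True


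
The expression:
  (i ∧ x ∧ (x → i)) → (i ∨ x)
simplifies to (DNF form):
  True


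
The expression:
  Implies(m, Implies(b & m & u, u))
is always true.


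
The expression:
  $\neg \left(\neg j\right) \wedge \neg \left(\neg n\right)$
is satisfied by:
  {j: True, n: True}


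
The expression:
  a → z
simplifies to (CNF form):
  z ∨ ¬a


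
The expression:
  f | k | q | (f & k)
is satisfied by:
  {k: True, q: True, f: True}
  {k: True, q: True, f: False}
  {k: True, f: True, q: False}
  {k: True, f: False, q: False}
  {q: True, f: True, k: False}
  {q: True, f: False, k: False}
  {f: True, q: False, k: False}


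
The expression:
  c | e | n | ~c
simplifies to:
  True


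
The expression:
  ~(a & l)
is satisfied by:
  {l: False, a: False}
  {a: True, l: False}
  {l: True, a: False}


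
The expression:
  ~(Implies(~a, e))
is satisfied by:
  {e: False, a: False}


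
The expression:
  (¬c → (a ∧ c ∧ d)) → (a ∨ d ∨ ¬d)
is always true.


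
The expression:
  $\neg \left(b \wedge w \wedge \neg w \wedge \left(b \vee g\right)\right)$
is always true.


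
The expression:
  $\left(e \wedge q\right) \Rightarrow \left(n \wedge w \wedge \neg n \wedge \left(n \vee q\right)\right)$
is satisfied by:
  {e: False, q: False}
  {q: True, e: False}
  {e: True, q: False}


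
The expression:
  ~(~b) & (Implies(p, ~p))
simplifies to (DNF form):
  b & ~p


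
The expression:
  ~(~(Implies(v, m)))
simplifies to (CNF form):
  m | ~v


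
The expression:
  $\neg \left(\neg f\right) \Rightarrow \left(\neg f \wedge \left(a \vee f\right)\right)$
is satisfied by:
  {f: False}


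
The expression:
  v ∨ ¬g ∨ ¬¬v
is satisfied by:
  {v: True, g: False}
  {g: False, v: False}
  {g: True, v: True}


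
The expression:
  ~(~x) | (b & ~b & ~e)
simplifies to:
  x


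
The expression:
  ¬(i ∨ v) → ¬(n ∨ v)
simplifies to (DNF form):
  i ∨ v ∨ ¬n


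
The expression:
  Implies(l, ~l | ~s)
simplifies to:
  ~l | ~s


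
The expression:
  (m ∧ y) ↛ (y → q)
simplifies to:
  m ∧ y ∧ ¬q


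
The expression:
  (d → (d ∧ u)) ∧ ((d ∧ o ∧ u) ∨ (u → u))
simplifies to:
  u ∨ ¬d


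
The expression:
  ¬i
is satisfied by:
  {i: False}


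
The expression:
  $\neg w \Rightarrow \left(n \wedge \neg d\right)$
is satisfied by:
  {n: True, w: True, d: False}
  {w: True, d: False, n: False}
  {n: True, w: True, d: True}
  {w: True, d: True, n: False}
  {n: True, d: False, w: False}


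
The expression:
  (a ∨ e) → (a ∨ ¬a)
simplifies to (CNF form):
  True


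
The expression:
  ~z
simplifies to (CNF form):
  ~z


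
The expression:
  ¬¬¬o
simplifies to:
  ¬o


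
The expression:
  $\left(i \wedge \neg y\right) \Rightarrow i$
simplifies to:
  $\text{True}$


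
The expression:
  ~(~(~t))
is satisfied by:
  {t: False}


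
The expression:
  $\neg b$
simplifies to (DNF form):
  $\neg b$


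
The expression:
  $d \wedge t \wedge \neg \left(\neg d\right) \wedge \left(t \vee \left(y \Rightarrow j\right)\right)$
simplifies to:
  $d \wedge t$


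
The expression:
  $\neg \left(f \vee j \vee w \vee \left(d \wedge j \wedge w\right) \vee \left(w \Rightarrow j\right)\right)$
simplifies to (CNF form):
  $\text{False}$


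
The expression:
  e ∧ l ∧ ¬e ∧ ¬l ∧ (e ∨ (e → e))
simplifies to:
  False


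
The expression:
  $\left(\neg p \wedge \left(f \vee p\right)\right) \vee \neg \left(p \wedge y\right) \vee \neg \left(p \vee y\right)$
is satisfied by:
  {p: False, y: False}
  {y: True, p: False}
  {p: True, y: False}


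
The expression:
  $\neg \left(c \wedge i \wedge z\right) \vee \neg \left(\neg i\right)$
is always true.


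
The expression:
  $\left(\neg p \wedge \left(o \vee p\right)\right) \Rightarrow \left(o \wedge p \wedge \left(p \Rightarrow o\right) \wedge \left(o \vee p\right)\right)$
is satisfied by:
  {p: True, o: False}
  {o: False, p: False}
  {o: True, p: True}


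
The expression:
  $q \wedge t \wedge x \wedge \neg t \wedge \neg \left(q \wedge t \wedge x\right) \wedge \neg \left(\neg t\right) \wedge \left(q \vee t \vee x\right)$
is never true.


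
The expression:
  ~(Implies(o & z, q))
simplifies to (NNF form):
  o & z & ~q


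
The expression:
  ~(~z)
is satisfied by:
  {z: True}


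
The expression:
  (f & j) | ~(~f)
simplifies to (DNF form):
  f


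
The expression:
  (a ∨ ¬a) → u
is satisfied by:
  {u: True}


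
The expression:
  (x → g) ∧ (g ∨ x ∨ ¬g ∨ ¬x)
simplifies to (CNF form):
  g ∨ ¬x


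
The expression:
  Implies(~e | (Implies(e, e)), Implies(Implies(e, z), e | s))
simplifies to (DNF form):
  e | s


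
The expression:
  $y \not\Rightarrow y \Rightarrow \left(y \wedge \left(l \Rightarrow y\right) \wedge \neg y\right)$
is always true.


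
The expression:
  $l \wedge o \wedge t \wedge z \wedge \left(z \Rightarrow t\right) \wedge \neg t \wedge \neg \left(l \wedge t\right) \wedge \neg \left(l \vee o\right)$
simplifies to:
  $\text{False}$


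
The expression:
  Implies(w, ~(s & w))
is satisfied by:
  {s: False, w: False}
  {w: True, s: False}
  {s: True, w: False}


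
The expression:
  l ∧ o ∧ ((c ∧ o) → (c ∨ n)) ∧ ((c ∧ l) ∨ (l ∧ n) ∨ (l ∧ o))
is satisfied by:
  {o: True, l: True}


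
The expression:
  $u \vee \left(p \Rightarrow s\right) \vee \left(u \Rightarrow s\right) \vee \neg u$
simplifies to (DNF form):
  $\text{True}$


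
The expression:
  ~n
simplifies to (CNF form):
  ~n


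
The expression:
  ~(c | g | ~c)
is never true.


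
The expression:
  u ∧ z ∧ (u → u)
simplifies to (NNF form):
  u ∧ z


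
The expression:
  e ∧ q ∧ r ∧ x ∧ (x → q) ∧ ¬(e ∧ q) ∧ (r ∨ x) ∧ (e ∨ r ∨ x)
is never true.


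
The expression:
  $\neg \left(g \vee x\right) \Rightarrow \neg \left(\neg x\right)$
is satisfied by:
  {x: True, g: True}
  {x: True, g: False}
  {g: True, x: False}


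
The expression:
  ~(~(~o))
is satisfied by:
  {o: False}


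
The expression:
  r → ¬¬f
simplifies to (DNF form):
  f ∨ ¬r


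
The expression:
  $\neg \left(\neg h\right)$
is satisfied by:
  {h: True}


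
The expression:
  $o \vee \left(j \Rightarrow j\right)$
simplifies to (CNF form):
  $\text{True}$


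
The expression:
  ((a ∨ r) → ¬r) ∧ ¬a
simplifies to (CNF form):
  ¬a ∧ ¬r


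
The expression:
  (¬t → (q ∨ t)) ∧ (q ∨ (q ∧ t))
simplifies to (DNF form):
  q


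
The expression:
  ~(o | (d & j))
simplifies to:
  ~o & (~d | ~j)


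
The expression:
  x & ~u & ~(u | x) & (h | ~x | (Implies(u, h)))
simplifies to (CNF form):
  False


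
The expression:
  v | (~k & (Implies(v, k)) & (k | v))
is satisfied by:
  {v: True}


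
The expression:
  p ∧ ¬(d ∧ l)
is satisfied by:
  {p: True, l: False, d: False}
  {p: True, d: True, l: False}
  {p: True, l: True, d: False}


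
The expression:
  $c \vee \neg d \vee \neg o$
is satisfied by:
  {c: True, o: False, d: False}
  {o: False, d: False, c: False}
  {c: True, d: True, o: False}
  {d: True, o: False, c: False}
  {c: True, o: True, d: False}
  {o: True, c: False, d: False}
  {c: True, d: True, o: True}


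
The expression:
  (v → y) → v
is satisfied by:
  {v: True}


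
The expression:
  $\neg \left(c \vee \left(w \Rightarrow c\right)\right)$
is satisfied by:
  {w: True, c: False}


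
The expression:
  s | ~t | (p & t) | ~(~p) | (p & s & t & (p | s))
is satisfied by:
  {p: True, s: True, t: False}
  {p: True, s: False, t: False}
  {s: True, p: False, t: False}
  {p: False, s: False, t: False}
  {p: True, t: True, s: True}
  {p: True, t: True, s: False}
  {t: True, s: True, p: False}


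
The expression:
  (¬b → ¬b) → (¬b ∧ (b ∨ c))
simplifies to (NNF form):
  c ∧ ¬b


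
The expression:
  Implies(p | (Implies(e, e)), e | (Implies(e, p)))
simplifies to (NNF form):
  True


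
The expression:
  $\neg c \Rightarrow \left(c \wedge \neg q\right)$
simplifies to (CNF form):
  $c$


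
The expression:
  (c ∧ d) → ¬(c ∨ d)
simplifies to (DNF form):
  ¬c ∨ ¬d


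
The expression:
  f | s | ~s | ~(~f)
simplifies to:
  True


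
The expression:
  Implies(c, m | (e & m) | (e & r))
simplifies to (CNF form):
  (e | m | ~c) & (m | r | ~c)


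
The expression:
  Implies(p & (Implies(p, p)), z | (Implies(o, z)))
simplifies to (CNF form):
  z | ~o | ~p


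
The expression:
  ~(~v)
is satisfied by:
  {v: True}


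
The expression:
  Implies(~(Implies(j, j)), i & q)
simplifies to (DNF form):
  True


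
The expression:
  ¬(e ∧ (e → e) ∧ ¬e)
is always true.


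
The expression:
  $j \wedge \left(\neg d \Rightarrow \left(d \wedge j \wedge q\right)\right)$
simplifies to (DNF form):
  $d \wedge j$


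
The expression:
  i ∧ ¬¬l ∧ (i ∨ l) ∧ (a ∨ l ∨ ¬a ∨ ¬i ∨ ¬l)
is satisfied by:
  {i: True, l: True}


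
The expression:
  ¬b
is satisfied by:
  {b: False}


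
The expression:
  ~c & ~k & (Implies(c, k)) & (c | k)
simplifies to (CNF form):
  False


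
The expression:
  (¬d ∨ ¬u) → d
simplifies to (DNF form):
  d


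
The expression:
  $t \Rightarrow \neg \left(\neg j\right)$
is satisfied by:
  {j: True, t: False}
  {t: False, j: False}
  {t: True, j: True}


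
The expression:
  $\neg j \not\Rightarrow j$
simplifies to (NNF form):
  $\neg j$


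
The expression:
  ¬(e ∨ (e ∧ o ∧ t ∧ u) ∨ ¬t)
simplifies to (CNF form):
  t ∧ ¬e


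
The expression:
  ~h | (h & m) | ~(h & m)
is always true.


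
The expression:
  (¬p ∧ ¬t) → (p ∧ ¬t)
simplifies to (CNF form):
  p ∨ t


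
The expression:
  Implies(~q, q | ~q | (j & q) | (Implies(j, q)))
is always true.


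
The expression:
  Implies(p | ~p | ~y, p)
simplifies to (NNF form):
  p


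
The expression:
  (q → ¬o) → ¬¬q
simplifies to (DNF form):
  q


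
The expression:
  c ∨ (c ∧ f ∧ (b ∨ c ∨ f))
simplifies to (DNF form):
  c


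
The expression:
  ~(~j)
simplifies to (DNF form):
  j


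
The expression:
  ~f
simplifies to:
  ~f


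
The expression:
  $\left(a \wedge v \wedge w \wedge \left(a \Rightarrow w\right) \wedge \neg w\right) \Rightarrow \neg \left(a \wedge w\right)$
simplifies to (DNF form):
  $\text{True}$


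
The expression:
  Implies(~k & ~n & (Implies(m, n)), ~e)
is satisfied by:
  {n: True, k: True, m: True, e: False}
  {n: True, k: True, e: False, m: False}
  {n: True, m: True, e: False, k: False}
  {n: True, e: False, m: False, k: False}
  {k: True, m: True, e: False, n: False}
  {k: True, e: False, m: False, n: False}
  {m: True, k: False, e: False, n: False}
  {k: False, e: False, m: False, n: False}
  {k: True, n: True, e: True, m: True}
  {k: True, n: True, e: True, m: False}
  {n: True, e: True, m: True, k: False}
  {n: True, e: True, k: False, m: False}
  {m: True, e: True, k: True, n: False}
  {e: True, k: True, n: False, m: False}
  {e: True, m: True, n: False, k: False}


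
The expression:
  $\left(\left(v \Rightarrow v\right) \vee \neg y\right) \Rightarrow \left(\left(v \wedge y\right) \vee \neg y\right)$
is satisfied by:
  {v: True, y: False}
  {y: False, v: False}
  {y: True, v: True}


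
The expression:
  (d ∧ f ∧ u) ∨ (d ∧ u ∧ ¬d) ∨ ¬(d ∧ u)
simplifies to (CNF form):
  f ∨ ¬d ∨ ¬u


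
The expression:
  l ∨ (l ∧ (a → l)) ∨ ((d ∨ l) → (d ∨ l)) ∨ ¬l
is always true.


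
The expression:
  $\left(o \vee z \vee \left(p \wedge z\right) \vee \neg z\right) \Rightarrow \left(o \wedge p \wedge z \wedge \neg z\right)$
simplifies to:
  $\text{False}$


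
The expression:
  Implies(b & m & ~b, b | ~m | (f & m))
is always true.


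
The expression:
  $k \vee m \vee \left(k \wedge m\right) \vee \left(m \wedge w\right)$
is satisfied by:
  {k: True, m: True}
  {k: True, m: False}
  {m: True, k: False}


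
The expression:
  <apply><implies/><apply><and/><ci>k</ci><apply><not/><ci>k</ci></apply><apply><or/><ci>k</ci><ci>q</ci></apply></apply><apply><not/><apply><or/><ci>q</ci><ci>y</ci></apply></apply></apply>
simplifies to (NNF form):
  <true/>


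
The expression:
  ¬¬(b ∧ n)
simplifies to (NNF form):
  b ∧ n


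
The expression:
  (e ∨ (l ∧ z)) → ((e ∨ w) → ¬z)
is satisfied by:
  {w: False, l: False, z: False, e: False}
  {l: True, e: False, w: False, z: False}
  {w: True, e: False, l: False, z: False}
  {l: True, w: True, e: False, z: False}
  {e: True, w: False, l: False, z: False}
  {e: True, l: True, w: False, z: False}
  {e: True, w: True, l: False, z: False}
  {e: True, l: True, w: True, z: False}
  {z: True, e: False, w: False, l: False}
  {z: True, l: True, e: False, w: False}
  {z: True, w: True, e: False, l: False}


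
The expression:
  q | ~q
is always true.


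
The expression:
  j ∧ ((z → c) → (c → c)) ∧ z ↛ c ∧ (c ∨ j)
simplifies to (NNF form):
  j ∧ z ∧ ¬c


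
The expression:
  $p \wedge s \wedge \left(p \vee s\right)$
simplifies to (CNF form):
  $p \wedge s$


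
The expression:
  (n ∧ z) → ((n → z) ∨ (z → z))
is always true.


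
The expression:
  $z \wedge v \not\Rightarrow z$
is never true.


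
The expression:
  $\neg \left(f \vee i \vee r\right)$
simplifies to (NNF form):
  $\neg f \wedge \neg i \wedge \neg r$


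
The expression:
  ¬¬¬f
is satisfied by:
  {f: False}


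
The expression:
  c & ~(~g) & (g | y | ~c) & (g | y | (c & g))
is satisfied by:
  {c: True, g: True}


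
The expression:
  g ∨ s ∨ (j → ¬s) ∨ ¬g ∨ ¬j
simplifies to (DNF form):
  True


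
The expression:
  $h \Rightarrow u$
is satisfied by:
  {u: True, h: False}
  {h: False, u: False}
  {h: True, u: True}


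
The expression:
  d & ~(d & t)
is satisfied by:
  {d: True, t: False}


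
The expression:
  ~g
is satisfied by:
  {g: False}


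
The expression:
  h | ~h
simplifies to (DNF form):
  True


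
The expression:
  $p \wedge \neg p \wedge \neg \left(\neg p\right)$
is never true.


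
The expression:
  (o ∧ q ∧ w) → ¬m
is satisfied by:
  {w: False, m: False, q: False, o: False}
  {o: True, w: False, m: False, q: False}
  {q: True, w: False, m: False, o: False}
  {o: True, q: True, w: False, m: False}
  {m: True, o: False, w: False, q: False}
  {o: True, m: True, w: False, q: False}
  {q: True, m: True, o: False, w: False}
  {o: True, q: True, m: True, w: False}
  {w: True, q: False, m: False, o: False}
  {o: True, w: True, q: False, m: False}
  {q: True, w: True, o: False, m: False}
  {o: True, q: True, w: True, m: False}
  {m: True, w: True, q: False, o: False}
  {o: True, m: True, w: True, q: False}
  {q: True, m: True, w: True, o: False}


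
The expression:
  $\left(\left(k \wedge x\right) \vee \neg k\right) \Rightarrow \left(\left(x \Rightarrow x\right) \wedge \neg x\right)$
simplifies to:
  $\neg x$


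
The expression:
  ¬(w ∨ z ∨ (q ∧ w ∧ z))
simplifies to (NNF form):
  ¬w ∧ ¬z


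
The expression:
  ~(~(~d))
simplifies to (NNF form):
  ~d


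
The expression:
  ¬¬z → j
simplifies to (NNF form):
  j ∨ ¬z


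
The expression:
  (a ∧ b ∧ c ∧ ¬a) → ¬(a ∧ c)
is always true.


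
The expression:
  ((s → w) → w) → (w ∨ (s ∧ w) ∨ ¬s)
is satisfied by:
  {w: True, s: False}
  {s: False, w: False}
  {s: True, w: True}


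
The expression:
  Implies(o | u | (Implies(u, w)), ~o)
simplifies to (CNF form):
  ~o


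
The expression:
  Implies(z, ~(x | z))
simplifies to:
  ~z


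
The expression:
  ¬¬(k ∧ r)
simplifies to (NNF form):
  k ∧ r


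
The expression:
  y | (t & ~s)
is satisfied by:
  {y: True, t: True, s: False}
  {y: True, s: False, t: False}
  {y: True, t: True, s: True}
  {y: True, s: True, t: False}
  {t: True, s: False, y: False}


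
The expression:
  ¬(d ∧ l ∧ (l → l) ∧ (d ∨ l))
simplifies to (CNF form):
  ¬d ∨ ¬l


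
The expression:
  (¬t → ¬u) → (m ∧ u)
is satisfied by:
  {u: True, m: True, t: False}
  {u: True, t: False, m: False}
  {u: True, m: True, t: True}


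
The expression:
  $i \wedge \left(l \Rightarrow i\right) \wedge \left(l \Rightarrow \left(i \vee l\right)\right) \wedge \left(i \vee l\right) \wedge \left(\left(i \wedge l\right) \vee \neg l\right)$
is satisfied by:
  {i: True}


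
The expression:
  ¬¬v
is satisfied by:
  {v: True}


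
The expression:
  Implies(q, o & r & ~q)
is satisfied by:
  {q: False}


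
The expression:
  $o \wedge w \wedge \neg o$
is never true.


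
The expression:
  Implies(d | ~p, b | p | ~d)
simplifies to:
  b | p | ~d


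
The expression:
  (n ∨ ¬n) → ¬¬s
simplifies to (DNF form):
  s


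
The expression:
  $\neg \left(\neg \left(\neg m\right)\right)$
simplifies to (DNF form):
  $\neg m$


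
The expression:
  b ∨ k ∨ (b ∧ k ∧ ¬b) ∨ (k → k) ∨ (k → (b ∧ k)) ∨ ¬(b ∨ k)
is always true.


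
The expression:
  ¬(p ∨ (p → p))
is never true.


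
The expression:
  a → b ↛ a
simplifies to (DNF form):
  ¬a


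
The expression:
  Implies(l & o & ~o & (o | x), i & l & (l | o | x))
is always true.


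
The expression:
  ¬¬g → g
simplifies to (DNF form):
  True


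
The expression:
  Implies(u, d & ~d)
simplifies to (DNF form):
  ~u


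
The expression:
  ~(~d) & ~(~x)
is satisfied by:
  {d: True, x: True}


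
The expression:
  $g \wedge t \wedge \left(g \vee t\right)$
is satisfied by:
  {t: True, g: True}


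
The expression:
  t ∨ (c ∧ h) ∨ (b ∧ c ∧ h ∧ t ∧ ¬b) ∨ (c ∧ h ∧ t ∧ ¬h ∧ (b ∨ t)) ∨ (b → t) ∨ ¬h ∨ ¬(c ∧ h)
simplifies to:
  True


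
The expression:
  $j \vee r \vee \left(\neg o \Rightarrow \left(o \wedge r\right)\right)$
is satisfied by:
  {r: True, o: True, j: True}
  {r: True, o: True, j: False}
  {r: True, j: True, o: False}
  {r: True, j: False, o: False}
  {o: True, j: True, r: False}
  {o: True, j: False, r: False}
  {j: True, o: False, r: False}


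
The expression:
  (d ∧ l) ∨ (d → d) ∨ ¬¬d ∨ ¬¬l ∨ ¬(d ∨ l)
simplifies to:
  True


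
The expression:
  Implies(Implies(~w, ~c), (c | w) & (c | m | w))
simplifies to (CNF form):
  c | w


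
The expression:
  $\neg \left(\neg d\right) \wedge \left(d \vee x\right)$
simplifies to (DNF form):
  $d$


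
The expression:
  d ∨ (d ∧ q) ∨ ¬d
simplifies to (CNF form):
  True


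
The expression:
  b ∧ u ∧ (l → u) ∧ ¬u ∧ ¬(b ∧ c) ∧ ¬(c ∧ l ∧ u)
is never true.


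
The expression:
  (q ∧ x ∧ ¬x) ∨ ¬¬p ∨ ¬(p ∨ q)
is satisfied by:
  {p: True, q: False}
  {q: False, p: False}
  {q: True, p: True}


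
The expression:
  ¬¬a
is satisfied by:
  {a: True}


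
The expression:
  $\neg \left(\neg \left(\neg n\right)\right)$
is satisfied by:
  {n: False}


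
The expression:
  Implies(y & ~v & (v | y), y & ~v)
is always true.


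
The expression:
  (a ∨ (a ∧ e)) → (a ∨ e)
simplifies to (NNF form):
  True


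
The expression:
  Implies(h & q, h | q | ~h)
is always true.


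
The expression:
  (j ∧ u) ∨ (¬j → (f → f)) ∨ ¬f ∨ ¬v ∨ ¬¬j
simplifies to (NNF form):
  True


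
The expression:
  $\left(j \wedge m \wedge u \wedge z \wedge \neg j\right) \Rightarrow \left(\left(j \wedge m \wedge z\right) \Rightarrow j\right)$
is always true.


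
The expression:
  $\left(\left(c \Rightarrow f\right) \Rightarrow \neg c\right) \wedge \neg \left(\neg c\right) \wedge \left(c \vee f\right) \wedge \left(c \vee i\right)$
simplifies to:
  $c \wedge \neg f$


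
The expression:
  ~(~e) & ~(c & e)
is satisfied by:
  {e: True, c: False}


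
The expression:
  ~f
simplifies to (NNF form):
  ~f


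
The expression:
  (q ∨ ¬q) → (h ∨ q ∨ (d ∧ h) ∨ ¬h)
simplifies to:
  True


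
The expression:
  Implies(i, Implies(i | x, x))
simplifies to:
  x | ~i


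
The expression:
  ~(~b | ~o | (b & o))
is never true.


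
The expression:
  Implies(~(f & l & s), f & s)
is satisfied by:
  {s: True, f: True}


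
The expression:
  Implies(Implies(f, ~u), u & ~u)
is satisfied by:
  {u: True, f: True}


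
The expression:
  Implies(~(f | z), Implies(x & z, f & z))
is always true.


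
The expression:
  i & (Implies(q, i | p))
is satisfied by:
  {i: True}


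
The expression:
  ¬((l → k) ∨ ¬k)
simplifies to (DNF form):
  False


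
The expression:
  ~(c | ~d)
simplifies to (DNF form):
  d & ~c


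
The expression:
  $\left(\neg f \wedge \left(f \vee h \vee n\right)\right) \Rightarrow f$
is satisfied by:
  {f: True, h: False, n: False}
  {n: True, f: True, h: False}
  {f: True, h: True, n: False}
  {n: True, f: True, h: True}
  {n: False, h: False, f: False}


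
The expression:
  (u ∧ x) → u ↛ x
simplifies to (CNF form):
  ¬u ∨ ¬x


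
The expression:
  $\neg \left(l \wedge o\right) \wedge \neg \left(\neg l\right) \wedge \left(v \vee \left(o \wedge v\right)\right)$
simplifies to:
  $l \wedge v \wedge \neg o$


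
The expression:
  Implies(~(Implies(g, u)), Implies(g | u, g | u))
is always true.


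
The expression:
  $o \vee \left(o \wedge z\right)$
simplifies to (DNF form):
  $o$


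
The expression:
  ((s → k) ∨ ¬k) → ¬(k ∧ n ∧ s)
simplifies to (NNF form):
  ¬k ∨ ¬n ∨ ¬s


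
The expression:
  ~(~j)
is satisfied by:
  {j: True}


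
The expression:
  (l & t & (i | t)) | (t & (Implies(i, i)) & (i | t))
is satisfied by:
  {t: True}


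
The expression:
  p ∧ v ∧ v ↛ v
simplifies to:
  False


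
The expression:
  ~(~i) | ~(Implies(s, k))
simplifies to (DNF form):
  i | (s & ~k)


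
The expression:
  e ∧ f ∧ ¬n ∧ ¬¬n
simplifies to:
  False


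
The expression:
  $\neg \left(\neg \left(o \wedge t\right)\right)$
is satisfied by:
  {t: True, o: True}


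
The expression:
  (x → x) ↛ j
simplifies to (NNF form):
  ¬j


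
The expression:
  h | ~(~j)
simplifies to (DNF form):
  h | j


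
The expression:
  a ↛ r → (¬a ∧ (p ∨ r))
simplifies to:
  r ∨ ¬a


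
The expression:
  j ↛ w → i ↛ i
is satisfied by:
  {w: True, j: False}
  {j: False, w: False}
  {j: True, w: True}


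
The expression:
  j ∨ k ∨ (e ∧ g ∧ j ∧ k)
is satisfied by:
  {k: True, j: True}
  {k: True, j: False}
  {j: True, k: False}


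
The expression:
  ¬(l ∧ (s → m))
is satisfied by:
  {s: True, l: False, m: False}
  {s: False, l: False, m: False}
  {m: True, s: True, l: False}
  {m: True, s: False, l: False}
  {l: True, s: True, m: False}


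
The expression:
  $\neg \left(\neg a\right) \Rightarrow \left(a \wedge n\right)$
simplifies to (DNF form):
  $n \vee \neg a$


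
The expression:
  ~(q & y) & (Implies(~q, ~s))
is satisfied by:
  {q: False, s: False, y: False}
  {y: True, q: False, s: False}
  {q: True, y: False, s: False}
  {s: True, q: True, y: False}


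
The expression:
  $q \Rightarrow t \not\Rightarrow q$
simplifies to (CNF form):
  $\neg q$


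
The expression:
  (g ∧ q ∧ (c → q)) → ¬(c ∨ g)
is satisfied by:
  {g: False, q: False}
  {q: True, g: False}
  {g: True, q: False}


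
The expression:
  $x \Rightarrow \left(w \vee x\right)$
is always true.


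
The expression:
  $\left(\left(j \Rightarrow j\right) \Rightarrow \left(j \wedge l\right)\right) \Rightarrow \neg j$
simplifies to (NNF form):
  $\neg j \vee \neg l$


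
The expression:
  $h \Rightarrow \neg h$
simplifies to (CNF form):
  $\neg h$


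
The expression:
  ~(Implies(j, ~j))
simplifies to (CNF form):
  j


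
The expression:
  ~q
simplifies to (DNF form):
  ~q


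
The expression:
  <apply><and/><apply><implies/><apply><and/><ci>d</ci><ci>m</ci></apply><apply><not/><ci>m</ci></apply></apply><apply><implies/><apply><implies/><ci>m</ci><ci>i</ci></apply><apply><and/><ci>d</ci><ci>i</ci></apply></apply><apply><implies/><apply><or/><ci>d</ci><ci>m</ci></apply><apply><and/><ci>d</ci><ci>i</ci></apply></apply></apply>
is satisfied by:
  {i: True, d: True, m: False}


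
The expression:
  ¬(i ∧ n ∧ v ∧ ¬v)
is always true.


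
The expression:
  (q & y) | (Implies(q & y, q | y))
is always true.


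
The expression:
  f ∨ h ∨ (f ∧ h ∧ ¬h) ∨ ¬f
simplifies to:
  True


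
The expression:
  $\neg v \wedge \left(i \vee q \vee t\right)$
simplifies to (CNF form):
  $\neg v \wedge \left(i \vee q \vee t\right)$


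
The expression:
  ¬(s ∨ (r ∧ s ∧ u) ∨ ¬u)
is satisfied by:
  {u: True, s: False}


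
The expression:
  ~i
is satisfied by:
  {i: False}


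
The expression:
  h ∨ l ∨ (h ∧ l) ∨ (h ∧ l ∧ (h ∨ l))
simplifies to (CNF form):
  h ∨ l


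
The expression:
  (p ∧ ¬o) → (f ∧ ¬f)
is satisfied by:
  {o: True, p: False}
  {p: False, o: False}
  {p: True, o: True}


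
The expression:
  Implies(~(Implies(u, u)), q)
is always true.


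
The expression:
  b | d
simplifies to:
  b | d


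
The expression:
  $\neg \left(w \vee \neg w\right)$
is never true.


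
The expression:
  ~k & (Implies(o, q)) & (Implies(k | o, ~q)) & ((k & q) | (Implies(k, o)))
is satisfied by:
  {o: False, k: False}


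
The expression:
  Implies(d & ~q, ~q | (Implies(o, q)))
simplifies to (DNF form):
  True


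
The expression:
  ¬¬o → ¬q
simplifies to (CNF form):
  ¬o ∨ ¬q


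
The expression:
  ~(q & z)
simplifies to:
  ~q | ~z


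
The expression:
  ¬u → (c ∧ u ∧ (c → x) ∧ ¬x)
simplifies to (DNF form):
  u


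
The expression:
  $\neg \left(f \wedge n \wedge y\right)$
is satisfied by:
  {y: False, n: False, f: False}
  {f: True, y: False, n: False}
  {n: True, y: False, f: False}
  {f: True, n: True, y: False}
  {y: True, f: False, n: False}
  {f: True, y: True, n: False}
  {n: True, y: True, f: False}


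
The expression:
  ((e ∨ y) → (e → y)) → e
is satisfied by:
  {e: True}


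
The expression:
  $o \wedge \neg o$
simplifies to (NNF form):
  $\text{False}$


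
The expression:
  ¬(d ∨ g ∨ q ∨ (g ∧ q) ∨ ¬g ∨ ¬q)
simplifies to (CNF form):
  False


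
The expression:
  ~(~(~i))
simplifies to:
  ~i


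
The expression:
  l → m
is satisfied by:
  {m: True, l: False}
  {l: False, m: False}
  {l: True, m: True}


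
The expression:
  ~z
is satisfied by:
  {z: False}


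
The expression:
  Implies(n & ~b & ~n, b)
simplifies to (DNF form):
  True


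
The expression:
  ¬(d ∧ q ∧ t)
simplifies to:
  ¬d ∨ ¬q ∨ ¬t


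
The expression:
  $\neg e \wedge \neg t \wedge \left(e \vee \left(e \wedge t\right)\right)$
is never true.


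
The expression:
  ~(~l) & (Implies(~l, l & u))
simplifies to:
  l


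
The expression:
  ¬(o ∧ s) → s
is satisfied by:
  {s: True}


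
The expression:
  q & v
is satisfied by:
  {q: True, v: True}


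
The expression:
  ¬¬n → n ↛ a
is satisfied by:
  {n: False, a: False}
  {a: True, n: False}
  {n: True, a: False}


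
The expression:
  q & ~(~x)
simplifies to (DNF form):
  q & x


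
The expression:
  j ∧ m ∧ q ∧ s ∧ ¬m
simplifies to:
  False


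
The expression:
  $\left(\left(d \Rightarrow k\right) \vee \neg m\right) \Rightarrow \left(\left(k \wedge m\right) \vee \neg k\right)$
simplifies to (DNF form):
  $m \vee \neg k$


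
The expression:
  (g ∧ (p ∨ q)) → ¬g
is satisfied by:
  {q: False, g: False, p: False}
  {p: True, q: False, g: False}
  {q: True, p: False, g: False}
  {p: True, q: True, g: False}
  {g: True, p: False, q: False}


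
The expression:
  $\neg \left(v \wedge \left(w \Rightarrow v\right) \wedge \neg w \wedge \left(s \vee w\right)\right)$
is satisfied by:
  {w: True, s: False, v: False}
  {s: False, v: False, w: False}
  {w: True, v: True, s: False}
  {v: True, s: False, w: False}
  {w: True, s: True, v: False}
  {s: True, w: False, v: False}
  {w: True, v: True, s: True}


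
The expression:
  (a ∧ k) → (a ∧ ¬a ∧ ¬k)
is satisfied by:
  {k: False, a: False}
  {a: True, k: False}
  {k: True, a: False}


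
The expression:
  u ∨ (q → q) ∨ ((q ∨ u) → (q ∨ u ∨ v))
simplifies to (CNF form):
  True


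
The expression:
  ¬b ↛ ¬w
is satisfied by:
  {w: True, b: False}


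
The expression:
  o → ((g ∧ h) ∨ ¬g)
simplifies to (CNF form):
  h ∨ ¬g ∨ ¬o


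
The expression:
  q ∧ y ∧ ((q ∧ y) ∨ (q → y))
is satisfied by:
  {y: True, q: True}


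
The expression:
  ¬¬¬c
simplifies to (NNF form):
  ¬c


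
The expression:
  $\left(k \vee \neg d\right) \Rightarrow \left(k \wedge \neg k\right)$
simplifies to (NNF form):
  $d \wedge \neg k$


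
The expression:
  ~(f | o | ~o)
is never true.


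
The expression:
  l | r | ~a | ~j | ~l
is always true.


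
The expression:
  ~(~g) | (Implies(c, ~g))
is always true.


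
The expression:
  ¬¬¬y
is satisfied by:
  {y: False}


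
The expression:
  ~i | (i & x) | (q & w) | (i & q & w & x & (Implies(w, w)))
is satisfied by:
  {x: True, w: True, q: True, i: False}
  {x: True, w: True, q: False, i: False}
  {x: True, q: True, w: False, i: False}
  {x: True, q: False, w: False, i: False}
  {w: True, q: True, x: False, i: False}
  {w: True, x: False, q: False, i: False}
  {w: False, q: True, x: False, i: False}
  {w: False, x: False, q: False, i: False}
  {x: True, i: True, w: True, q: True}
  {x: True, i: True, w: True, q: False}
  {x: True, i: True, q: True, w: False}
  {x: True, i: True, q: False, w: False}
  {i: True, w: True, q: True, x: False}


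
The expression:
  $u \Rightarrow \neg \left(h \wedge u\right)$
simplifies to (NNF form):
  $\neg h \vee \neg u$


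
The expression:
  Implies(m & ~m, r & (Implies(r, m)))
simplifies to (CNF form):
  True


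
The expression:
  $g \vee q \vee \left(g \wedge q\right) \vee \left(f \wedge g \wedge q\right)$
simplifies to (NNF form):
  $g \vee q$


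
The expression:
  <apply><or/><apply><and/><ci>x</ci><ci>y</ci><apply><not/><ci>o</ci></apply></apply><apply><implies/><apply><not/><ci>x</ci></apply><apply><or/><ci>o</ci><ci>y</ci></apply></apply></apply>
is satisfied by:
  {y: True, o: True, x: True}
  {y: True, o: True, x: False}
  {y: True, x: True, o: False}
  {y: True, x: False, o: False}
  {o: True, x: True, y: False}
  {o: True, x: False, y: False}
  {x: True, o: False, y: False}


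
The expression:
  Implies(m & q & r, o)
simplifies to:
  o | ~m | ~q | ~r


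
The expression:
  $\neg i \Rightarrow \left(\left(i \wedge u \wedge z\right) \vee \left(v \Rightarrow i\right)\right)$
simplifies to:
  $i \vee \neg v$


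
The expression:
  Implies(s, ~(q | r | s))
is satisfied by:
  {s: False}


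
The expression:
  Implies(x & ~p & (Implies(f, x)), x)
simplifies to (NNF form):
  True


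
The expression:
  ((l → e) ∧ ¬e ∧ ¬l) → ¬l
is always true.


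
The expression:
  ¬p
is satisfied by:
  {p: False}


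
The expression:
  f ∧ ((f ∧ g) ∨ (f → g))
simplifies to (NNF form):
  f ∧ g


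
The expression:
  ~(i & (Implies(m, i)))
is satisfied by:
  {i: False}


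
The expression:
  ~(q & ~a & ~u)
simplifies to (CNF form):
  a | u | ~q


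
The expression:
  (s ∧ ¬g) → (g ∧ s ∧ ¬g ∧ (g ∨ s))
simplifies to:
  g ∨ ¬s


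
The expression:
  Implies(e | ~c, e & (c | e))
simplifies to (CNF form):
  c | e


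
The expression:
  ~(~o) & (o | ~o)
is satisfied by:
  {o: True}


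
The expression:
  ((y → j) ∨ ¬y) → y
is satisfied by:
  {y: True}


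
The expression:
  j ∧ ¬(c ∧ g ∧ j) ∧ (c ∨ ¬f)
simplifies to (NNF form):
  j ∧ (c ∨ ¬f) ∧ (¬c ∨ ¬g)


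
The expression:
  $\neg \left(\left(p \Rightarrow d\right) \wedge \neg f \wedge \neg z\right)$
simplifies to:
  $f \vee z \vee \left(p \wedge \neg d\right)$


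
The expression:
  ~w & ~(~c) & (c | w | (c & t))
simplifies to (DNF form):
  c & ~w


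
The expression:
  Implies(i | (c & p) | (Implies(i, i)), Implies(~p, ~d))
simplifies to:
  p | ~d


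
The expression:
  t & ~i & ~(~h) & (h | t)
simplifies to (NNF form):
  h & t & ~i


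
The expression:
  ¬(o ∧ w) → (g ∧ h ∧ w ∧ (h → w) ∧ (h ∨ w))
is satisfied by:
  {w: True, o: True, g: True, h: True}
  {w: True, o: True, g: True, h: False}
  {w: True, o: True, h: True, g: False}
  {w: True, o: True, h: False, g: False}
  {w: True, g: True, h: True, o: False}


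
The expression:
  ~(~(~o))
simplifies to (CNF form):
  ~o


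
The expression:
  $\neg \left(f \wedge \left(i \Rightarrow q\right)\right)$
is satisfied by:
  {i: True, f: False, q: False}
  {i: False, f: False, q: False}
  {q: True, i: True, f: False}
  {q: True, i: False, f: False}
  {f: True, i: True, q: False}


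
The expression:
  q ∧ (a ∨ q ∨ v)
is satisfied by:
  {q: True}


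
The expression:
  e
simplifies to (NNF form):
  e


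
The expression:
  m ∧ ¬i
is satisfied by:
  {m: True, i: False}


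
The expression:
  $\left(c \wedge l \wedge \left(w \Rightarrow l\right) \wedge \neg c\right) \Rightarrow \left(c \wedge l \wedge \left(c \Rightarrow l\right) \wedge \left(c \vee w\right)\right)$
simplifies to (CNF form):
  $\text{True}$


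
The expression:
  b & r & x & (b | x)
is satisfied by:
  {r: True, b: True, x: True}


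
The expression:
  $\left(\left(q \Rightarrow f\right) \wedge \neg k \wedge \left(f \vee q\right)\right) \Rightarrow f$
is always true.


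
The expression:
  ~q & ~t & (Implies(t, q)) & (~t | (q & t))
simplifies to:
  ~q & ~t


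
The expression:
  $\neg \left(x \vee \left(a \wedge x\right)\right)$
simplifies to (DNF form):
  $\neg x$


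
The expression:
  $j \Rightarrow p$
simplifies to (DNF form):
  $p \vee \neg j$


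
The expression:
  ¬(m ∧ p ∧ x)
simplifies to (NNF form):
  ¬m ∨ ¬p ∨ ¬x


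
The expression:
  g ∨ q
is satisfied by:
  {q: True, g: True}
  {q: True, g: False}
  {g: True, q: False}


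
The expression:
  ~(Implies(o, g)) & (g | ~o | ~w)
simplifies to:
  o & ~g & ~w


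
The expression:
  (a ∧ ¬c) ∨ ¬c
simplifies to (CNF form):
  ¬c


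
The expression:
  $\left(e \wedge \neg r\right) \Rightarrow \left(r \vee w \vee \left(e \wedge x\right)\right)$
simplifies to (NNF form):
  $r \vee w \vee x \vee \neg e$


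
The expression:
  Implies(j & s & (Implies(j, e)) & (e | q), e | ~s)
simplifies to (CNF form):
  True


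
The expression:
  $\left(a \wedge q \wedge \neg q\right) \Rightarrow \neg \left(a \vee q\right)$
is always true.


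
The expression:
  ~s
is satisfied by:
  {s: False}


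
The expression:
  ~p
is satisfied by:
  {p: False}


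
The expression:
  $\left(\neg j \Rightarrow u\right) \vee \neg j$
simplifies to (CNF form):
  $\text{True}$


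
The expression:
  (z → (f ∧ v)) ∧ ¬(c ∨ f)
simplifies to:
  ¬c ∧ ¬f ∧ ¬z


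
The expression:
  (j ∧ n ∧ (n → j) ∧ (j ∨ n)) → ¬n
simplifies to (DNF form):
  ¬j ∨ ¬n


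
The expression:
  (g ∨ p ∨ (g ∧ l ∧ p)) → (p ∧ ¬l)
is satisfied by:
  {p: False, g: False, l: False}
  {l: True, p: False, g: False}
  {p: True, l: False, g: False}
  {g: True, p: True, l: False}


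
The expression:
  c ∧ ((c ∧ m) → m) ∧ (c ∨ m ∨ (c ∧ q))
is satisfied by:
  {c: True}


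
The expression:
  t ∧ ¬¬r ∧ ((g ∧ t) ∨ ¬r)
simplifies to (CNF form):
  g ∧ r ∧ t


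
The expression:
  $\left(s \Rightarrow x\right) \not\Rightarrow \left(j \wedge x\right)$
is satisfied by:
  {j: False, s: False, x: False}
  {x: True, j: False, s: False}
  {x: True, s: True, j: False}
  {j: True, x: False, s: False}


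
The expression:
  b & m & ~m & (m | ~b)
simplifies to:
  False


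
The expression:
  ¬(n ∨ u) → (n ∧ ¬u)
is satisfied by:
  {n: True, u: True}
  {n: True, u: False}
  {u: True, n: False}


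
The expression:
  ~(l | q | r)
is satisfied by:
  {q: False, r: False, l: False}


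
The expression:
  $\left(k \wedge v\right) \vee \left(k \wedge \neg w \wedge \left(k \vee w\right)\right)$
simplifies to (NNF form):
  $k \wedge \left(v \vee \neg w\right)$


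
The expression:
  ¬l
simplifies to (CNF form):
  ¬l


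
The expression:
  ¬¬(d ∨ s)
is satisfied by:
  {d: True, s: True}
  {d: True, s: False}
  {s: True, d: False}


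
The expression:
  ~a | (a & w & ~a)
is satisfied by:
  {a: False}


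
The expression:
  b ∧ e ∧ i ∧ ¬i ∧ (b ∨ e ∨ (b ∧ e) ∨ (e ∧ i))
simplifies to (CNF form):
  False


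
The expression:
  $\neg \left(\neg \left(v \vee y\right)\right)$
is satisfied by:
  {y: True, v: True}
  {y: True, v: False}
  {v: True, y: False}


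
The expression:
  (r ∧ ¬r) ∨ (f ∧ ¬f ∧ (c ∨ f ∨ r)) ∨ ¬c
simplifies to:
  ¬c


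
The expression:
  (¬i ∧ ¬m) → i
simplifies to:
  i ∨ m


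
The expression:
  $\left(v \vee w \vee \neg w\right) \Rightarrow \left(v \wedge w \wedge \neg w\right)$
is never true.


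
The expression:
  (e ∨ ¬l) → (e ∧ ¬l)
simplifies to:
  (e ∧ ¬l) ∨ (l ∧ ¬e)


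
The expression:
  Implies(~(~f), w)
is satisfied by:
  {w: True, f: False}
  {f: False, w: False}
  {f: True, w: True}


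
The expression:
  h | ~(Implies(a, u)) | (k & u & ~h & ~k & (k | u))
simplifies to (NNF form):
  h | (a & ~u)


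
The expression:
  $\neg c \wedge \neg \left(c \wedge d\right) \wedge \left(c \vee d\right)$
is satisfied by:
  {d: True, c: False}
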